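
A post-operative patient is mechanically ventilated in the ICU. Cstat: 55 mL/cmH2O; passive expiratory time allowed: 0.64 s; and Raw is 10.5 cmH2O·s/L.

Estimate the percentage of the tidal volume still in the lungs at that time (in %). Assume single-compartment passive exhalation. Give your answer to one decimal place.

τ = R × C = 10.5 × 55 mL/cmH2O = 10.5 × 0.055 L/cmH2O = 0.5775 s.
Passive exhalation: V(t)/V₀ = e^(−t/τ) = e^(−0.64/0.5775) = 0.3301.
Fraction remaining = 0.3301 → 33.01%.

33.0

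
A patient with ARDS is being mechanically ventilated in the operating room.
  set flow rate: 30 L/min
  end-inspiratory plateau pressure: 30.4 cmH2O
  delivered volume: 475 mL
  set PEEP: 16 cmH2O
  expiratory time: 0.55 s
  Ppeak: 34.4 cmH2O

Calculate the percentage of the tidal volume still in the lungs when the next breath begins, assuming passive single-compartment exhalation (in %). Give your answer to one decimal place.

Flow: 30 L/min ÷ 60 = 0.5 L/s.
R = (PIP − Pplat)/V̇ = (34.4 − 30.4) / 0.5 = 4.0/0.5 = 8.0 cmH2O·s/L.
C = Vt/(Pplat − PEEP) = 475.0 / (30.4 − 16) = 475.0/14.4 = 32.986 mL/cmH2O.
τ = R × C = 8.0 × 0.03299 L/cmH2O = 0.2639 s.
Fraction remaining at end-expiration = e^(−Te/τ) = e^(−0.55/0.2639) = 0.1244 → 12.44%.

12.4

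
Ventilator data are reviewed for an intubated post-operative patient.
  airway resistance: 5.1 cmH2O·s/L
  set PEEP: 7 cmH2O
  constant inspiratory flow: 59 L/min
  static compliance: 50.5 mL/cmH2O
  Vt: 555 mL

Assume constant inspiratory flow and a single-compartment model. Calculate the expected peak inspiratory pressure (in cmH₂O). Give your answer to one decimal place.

23.0

Flow: 59 L/min ÷ 60 = 0.9833 L/s.
Equation of motion (constant flow): PIP = Vt/C + R·V̇ + PEEP.
PIP = 555/50.5 + 5.1×0.9833 + 7 = 10.99 + 5.015 + 7 = 23.005 cmH2O.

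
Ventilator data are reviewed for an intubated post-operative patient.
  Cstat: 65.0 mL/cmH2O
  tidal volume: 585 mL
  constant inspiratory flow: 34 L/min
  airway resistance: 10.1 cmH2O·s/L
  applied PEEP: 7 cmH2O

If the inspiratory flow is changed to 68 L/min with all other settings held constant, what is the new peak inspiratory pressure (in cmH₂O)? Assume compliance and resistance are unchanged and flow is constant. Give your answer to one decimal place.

27.4

Flow: 34 L/min ÷ 60 = 0.5667 L/s.
New flow: 68 L/min ÷ 60 = 1.1333 L/s.
PIP = Vt/C + R·V̇ + PEEP (constant-flow equation of motion).
Only the resistive term changes: ΔPIP = R × ΔV̇ = 10.1 × (1.1333 − 0.5667) = 10.1 × 0.5666 = 5.723 cmH2O.
Original PIP = 585/65.0 + 10.1×0.5667 + 7 = 21.724 cmH2O; new PIP = 21.724 + (5.723) = 27.447 cmH2O.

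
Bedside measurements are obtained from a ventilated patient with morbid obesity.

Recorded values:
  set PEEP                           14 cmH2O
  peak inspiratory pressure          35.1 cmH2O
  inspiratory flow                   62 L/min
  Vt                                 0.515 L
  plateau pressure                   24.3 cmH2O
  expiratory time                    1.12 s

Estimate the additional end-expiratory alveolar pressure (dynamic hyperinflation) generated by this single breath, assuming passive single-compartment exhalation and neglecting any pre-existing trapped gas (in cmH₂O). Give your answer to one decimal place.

1.2

Flow: 62 L/min ÷ 60 = 1.0333 L/s.
R = (PIP − Pplat)/V̇ = (35.1 − 24.3) / 1.0333 = 10.8/1.0333 = 10.452 cmH2O·s/L.
C = Vt/(Pplat − PEEP) = 515.0 / (24.3 − 14) = 515.0/10.3 = 50.0 mL/cmH2O.
τ = R × C = 10.452 × 0.05 L/cmH2O = 0.5226 s.
Fraction remaining = e^(−Te/τ) = e^(−1.12/0.5226) = 0.1173; trapped volume = 515.0 × 0.1173 = 60.41 mL.
Additional alveolar pressure from trapping ≈ V_trapped / C = 60.41 / 50.0 = 1.208 cmH2O.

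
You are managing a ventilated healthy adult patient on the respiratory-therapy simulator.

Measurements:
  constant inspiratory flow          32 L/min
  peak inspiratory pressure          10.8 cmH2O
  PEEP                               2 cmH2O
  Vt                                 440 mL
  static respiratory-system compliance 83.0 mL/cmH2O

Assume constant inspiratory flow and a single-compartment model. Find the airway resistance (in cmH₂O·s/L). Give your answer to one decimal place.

Flow: 32 L/min ÷ 60 = 0.5333 L/s.
Equation of motion (constant flow): PIP = Vt/C + R·V̇ + PEEP.
R·V̇ = PIP − Vt/C − PEEP = 10.8 − 440/83.0 − 2 = 10.8 − 5.301 − 2 = 3.499 cmH2O.
R = 3.499 / 0.5333 = 6.561 cmH2O·s/L.

6.6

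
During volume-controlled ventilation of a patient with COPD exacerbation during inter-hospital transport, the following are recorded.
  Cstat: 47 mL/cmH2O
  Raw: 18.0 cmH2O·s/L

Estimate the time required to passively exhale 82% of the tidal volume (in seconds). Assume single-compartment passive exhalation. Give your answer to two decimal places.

τ = R × C = 18.0 × 47 mL/cmH2O = 18.0 × 0.047 L/cmH2O = 0.846 s.
Exhaled fraction f = 1 − e^(−t/τ) → t = −τ·ln(1 − f) = −0.846·ln(0.18) = 1.451 s.

1.45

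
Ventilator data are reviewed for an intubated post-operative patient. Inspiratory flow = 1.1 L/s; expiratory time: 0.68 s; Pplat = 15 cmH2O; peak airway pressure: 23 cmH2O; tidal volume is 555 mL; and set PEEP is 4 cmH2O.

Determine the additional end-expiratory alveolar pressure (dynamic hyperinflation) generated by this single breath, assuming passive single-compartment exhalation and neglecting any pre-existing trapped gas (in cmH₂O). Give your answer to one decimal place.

R = (PIP − Pplat)/V̇ = (23 − 15) / 1.1 = 8.0/1.1 = 7.273 cmH2O·s/L.
C = Vt/(Pplat − PEEP) = 555.0 / (15 − 4) = 555.0/11.0 = 50.455 mL/cmH2O.
τ = R × C = 7.273 × 0.05046 L/cmH2O = 0.367 s.
Fraction remaining = e^(−Te/τ) = e^(−0.68/0.367) = 0.1568; trapped volume = 555.0 × 0.1568 = 87.024 mL.
Additional alveolar pressure from trapping ≈ V_trapped / C = 87.024 / 50.455 = 1.725 cmH2O.

1.7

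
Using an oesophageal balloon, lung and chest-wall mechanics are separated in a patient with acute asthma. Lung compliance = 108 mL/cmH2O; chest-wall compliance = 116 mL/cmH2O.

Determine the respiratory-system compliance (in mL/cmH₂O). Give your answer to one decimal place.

Lung and chest wall are elastances in series: 1/Crs = 1/CL + 1/Ccw.
1/Crs = 1/108 + 1/116 = 0.01788.
Crs = 55.928 mL/cmH2O.

55.9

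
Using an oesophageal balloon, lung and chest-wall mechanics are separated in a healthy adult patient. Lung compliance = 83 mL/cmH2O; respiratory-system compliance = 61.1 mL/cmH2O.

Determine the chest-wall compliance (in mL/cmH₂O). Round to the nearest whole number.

1/Ccw = 1/Crs − 1/CL.
1/Ccw = 1/61.1 − 1/83 = 0.004318.
Ccw = 231.59 mL/cmH2O.

232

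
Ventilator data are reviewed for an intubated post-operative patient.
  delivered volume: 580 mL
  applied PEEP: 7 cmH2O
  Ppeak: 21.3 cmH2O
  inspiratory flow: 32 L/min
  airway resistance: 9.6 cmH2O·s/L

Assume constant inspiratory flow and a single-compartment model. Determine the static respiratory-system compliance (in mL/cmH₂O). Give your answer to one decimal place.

Flow: 32 L/min ÷ 60 = 0.5333 L/s.
Equation of motion (constant flow): PIP = Vt/C + R·V̇ + PEEP.
Vt/C = PIP − R·V̇ − PEEP = 21.3 − 9.6×0.5333 − 7 = 21.3 − 5.12 − 7 = 9.18 cmH2O.
C = Vt / 9.18 = 580 / 9.18 = 63.181 mL/cmH2O.

63.2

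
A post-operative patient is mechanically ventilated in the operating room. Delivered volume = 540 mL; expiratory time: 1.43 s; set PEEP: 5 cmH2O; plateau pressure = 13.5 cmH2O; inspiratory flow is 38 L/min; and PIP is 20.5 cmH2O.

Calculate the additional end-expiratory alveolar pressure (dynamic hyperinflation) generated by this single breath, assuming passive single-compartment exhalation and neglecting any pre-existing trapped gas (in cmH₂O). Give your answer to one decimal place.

Flow: 38 L/min ÷ 60 = 0.6333 L/s.
R = (PIP − Pplat)/V̇ = (20.5 − 13.5) / 0.6333 = 7.0/0.6333 = 11.053 cmH2O·s/L.
C = Vt/(Pplat − PEEP) = 540.0 / (13.5 − 5) = 540.0/8.5 = 63.529 mL/cmH2O.
τ = R × C = 11.053 × 0.06353 L/cmH2O = 0.7022 s.
Fraction remaining = e^(−Te/τ) = e^(−1.43/0.7022) = 0.1305; trapped volume = 540.0 × 0.1305 = 70.47 mL.
Additional alveolar pressure from trapping ≈ V_trapped / C = 70.47 / 63.529 = 1.109 cmH2O.

1.1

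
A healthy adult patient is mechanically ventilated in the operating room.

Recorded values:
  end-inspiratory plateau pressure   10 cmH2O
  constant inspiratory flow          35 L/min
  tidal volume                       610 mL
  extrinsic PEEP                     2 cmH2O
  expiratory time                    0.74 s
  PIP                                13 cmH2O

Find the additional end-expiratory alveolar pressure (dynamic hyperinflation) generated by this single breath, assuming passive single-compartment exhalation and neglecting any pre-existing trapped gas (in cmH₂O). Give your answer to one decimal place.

Flow: 35 L/min ÷ 60 = 0.5833 L/s.
R = (PIP − Pplat)/V̇ = (13 − 10) / 0.5833 = 3.0/0.5833 = 5.143 cmH2O·s/L.
C = Vt/(Pplat − PEEP) = 610.0 / (10 − 2) = 610.0/8.0 = 76.25 mL/cmH2O.
τ = R × C = 5.143 × 0.07625 L/cmH2O = 0.3922 s.
Fraction remaining = e^(−Te/τ) = e^(−0.74/0.3922) = 0.1516; trapped volume = 610.0 × 0.1516 = 92.476 mL.
Additional alveolar pressure from trapping ≈ V_trapped / C = 92.476 / 76.25 = 1.213 cmH2O.

1.2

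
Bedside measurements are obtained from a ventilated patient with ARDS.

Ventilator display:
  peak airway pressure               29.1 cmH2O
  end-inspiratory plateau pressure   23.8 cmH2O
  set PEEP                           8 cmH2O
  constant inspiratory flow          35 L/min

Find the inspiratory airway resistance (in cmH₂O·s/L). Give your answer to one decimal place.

9.1

Flow: 35 L/min ÷ 60 = 0.5833 L/s.
Raw = (PIP − Pplat) / flow = (29.1 − 23.8) / 0.5833 = 5.3 / 0.5833 = 9.086 cmH2O·s/L.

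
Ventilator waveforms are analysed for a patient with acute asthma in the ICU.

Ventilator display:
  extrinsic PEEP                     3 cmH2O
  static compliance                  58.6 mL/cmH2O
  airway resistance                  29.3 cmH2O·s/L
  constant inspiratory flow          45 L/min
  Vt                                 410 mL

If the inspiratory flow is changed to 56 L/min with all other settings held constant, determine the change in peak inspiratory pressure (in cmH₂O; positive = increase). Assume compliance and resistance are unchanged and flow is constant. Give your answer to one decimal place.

5.4

Flow: 45 L/min ÷ 60 = 0.75 L/s.
New flow: 56 L/min ÷ 60 = 0.9333 L/s.
PIP = Vt/C + R·V̇ + PEEP (constant-flow equation of motion).
Only the resistive term changes: ΔPIP = R × ΔV̇ = 29.3 × (0.9333 − 0.75) = 29.3 × 0.1833 = 5.371 cmH2O.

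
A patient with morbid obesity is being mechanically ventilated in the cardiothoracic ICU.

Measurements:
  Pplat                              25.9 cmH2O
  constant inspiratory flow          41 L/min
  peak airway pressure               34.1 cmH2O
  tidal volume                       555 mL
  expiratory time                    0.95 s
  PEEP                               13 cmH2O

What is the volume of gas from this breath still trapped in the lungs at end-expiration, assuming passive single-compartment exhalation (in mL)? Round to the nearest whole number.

88

Flow: 41 L/min ÷ 60 = 0.6833 L/s.
R = (PIP − Pplat)/V̇ = (34.1 − 25.9) / 0.6833 = 8.2/0.6833 = 12.001 cmH2O·s/L.
C = Vt/(Pplat − PEEP) = 555.0 / (25.9 − 13) = 555.0/12.9 = 43.023 mL/cmH2O.
τ = R × C = 12.001 × 0.04302 L/cmH2O = 0.5163 s.
Fraction remaining = e^(−Te/τ) = e^(−0.95/0.5163) = 0.1588.
Trapped volume = 555.0 × 0.1588 = 88.134 mL.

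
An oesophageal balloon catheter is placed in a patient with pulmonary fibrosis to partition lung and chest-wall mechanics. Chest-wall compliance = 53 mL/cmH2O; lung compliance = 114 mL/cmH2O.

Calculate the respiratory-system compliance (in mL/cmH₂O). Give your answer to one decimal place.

36.2

Lung and chest wall are elastances in series: 1/Crs = 1/CL + 1/Ccw.
1/Crs = 1/114 + 1/53 = 0.02764.
Crs = 36.179 mL/cmH2O.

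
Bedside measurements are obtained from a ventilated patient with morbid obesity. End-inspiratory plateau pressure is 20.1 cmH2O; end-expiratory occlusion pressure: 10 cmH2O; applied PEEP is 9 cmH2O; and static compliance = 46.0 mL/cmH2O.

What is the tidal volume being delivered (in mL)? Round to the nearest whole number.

465

End-expiratory occlusion gives total PEEP = 10 cmH2O (intrinsic PEEP = 10 − 9 = 1). Use total PEEP for the elastic gradient.
Vt = Cstat × (Pplat − PEEPtotal) = 46.0 × (20.1 − 10) = 46.0 × 10.1 = 464.6 mL.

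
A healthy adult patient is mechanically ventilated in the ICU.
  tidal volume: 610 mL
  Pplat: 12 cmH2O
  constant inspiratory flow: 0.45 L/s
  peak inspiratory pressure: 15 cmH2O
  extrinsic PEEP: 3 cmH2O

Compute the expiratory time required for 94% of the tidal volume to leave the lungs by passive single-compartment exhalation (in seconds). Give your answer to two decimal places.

1.27

R = (PIP − Pplat)/V̇ = (15 − 12) / 0.45 = 3.0/0.45 = 6.667 cmH2O·s/L.
C = Vt/(Pplat − PEEP) = 610.0 / (12 − 3) = 610.0/9.0 = 67.778 mL/cmH2O.
τ = R × C = 6.667 × 0.06778 L/cmH2O = 0.4519 s.
t = −τ·ln(1 − 0.94) = −0.4519·ln(0.06) = 1.271 s.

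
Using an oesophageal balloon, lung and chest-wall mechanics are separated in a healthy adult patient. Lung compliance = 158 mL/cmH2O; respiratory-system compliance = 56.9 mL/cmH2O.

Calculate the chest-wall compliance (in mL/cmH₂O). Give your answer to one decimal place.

1/Ccw = 1/Crs − 1/CL.
1/Ccw = 1/56.9 − 1/158 = 0.01125.
Ccw = 88.889 mL/cmH2O.

88.9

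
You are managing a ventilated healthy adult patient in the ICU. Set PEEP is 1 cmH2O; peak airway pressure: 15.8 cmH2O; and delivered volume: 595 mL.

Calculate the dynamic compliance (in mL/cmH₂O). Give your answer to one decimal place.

40.2

Dynamic compliance = Vt / (PIP − PEEP) = 595 / (15.8 − 1) = 595 / 14.8 = 40.203 mL/cmH2O.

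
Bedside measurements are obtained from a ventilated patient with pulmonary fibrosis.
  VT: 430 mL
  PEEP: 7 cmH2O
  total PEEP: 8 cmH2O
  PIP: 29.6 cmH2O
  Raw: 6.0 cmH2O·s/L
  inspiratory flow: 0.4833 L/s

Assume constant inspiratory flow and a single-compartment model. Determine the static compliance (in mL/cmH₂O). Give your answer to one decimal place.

23.0

Total PEEP = 8 cmH2O (set 7 + intrinsic 1); this is the baseline alveolar pressure.
Equation of motion (constant flow): PIP = Vt/C + R·V̇ + PEEP.
Vt/C = PIP − R·V̇ − PEEP = 29.6 − 6.0×0.4833 − 8 = 29.6 − 2.9 − 8 = 18.7 cmH2O.
C = Vt / 18.7 = 430 / 18.7 = 22.995 mL/cmH2O.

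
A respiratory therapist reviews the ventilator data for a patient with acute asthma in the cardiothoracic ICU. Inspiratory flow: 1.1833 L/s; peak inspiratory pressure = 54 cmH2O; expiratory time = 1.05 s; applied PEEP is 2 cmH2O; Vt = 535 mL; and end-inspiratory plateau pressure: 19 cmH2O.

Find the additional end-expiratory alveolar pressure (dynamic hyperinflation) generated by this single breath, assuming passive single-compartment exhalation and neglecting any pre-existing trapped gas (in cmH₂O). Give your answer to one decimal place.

R = (PIP − Pplat)/V̇ = (54 − 19) / 1.1833 = 35.0/1.1833 = 29.578 cmH2O·s/L.
C = Vt/(Pplat − PEEP) = 535.0 / (19 − 2) = 535.0/17.0 = 31.471 mL/cmH2O.
τ = R × C = 29.578 × 0.03147 L/cmH2O = 0.9308 s.
Fraction remaining = e^(−Te/τ) = e^(−1.05/0.9308) = 0.3237; trapped volume = 535.0 × 0.3237 = 173.18 mL.
Additional alveolar pressure from trapping ≈ V_trapped / C = 173.18 / 31.471 = 5.503 cmH2O.

5.5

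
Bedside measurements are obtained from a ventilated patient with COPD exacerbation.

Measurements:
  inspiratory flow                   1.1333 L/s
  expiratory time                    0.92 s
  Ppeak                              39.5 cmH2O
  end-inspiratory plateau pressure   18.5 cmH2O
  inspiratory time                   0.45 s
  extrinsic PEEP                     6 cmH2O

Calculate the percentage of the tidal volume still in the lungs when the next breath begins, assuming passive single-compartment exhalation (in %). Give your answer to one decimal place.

Vt = flow × Ti = 1.1333 L/s × 0.45 s × 1000 mL/L = 509.99 mL.
R = (PIP − Pplat)/V̇ = (39.5 − 18.5) / 1.1333 = 21.0/1.1333 = 18.53 cmH2O·s/L.
C = Vt/(Pplat − PEEP) = 509.99 / (18.5 − 6) = 509.99/12.5 = 40.799 mL/cmH2O.
τ = R × C = 18.53 × 0.0408 L/cmH2O = 0.756 s.
Fraction remaining at end-expiration = e^(−Te/τ) = e^(−0.92/0.756) = 0.2961 → 29.61%.

29.6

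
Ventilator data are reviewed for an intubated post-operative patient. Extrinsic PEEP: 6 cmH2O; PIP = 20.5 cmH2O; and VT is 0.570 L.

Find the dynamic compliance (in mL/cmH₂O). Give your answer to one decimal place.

39.3

Dynamic compliance = Vt / (PIP − PEEP) = 570 / (20.5 − 6) = 570 / 14.5 = 39.31 mL/cmH2O.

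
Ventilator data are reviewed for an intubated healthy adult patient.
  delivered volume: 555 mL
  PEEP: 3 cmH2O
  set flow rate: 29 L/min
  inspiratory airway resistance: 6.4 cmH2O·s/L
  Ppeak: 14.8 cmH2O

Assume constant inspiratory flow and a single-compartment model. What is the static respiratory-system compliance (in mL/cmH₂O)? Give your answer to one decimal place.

63.7

Flow: 29 L/min ÷ 60 = 0.4833 L/s.
Equation of motion (constant flow): PIP = Vt/C + R·V̇ + PEEP.
Vt/C = PIP − R·V̇ − PEEP = 14.8 − 6.4×0.4833 − 3 = 14.8 − 3.093 − 3 = 8.707 cmH2O.
C = Vt / 8.707 = 555 / 8.707 = 63.742 mL/cmH2O.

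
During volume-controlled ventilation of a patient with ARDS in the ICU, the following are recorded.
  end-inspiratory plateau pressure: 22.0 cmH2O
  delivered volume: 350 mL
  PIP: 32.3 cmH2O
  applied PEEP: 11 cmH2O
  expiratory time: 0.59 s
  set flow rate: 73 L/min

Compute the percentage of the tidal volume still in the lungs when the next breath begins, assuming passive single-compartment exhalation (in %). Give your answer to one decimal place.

Flow: 73 L/min ÷ 60 = 1.2167 L/s.
R = (PIP − Pplat)/V̇ = (32.3 − 22.0) / 1.2167 = 10.3/1.2167 = 8.466 cmH2O·s/L.
C = Vt/(Pplat − PEEP) = 350.0 / (22.0 − 11) = 350.0/11.0 = 31.818 mL/cmH2O.
τ = R × C = 8.466 × 0.03182 L/cmH2O = 0.2694 s.
Fraction remaining at end-expiration = e^(−Te/τ) = e^(−0.59/0.2694) = 0.1119 → 11.19%.

11.2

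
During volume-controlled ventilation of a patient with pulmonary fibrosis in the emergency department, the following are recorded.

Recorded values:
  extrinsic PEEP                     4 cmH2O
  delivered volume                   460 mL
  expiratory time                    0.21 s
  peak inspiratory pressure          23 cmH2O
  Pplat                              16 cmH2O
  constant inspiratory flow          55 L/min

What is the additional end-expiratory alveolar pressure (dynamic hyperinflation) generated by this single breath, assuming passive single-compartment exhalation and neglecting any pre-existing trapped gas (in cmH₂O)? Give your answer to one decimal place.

5.9

Flow: 55 L/min ÷ 60 = 0.9167 L/s.
R = (PIP − Pplat)/V̇ = (23 − 16) / 0.9167 = 7.0/0.9167 = 7.636 cmH2O·s/L.
C = Vt/(Pplat − PEEP) = 460.0 / (16 − 4) = 460.0/12.0 = 38.333 mL/cmH2O.
τ = R × C = 7.636 × 0.03833 L/cmH2O = 0.2927 s.
Fraction remaining = e^(−Te/τ) = e^(−0.21/0.2927) = 0.488; trapped volume = 460.0 × 0.488 = 224.48 mL.
Additional alveolar pressure from trapping ≈ V_trapped / C = 224.48 / 38.333 = 5.856 cmH2O.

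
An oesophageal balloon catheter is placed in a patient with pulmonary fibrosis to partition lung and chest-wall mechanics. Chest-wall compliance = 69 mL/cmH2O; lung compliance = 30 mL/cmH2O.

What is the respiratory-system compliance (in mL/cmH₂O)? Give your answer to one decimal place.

20.9

Lung and chest wall are elastances in series: 1/Crs = 1/CL + 1/Ccw.
1/Crs = 1/30 + 1/69 = 0.04783.
Crs = 20.907 mL/cmH2O.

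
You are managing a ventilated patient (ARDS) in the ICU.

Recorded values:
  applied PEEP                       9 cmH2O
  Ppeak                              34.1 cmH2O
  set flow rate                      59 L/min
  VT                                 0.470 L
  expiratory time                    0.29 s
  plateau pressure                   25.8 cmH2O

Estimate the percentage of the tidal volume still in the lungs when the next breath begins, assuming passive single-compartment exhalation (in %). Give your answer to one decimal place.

Flow: 59 L/min ÷ 60 = 0.9833 L/s.
R = (PIP − Pplat)/V̇ = (34.1 − 25.8) / 0.9833 = 8.3/0.9833 = 8.441 cmH2O·s/L.
C = Vt/(Pplat − PEEP) = 470.0 / (25.8 − 9) = 470.0/16.8 = 27.976 mL/cmH2O.
τ = R × C = 8.441 × 0.02798 L/cmH2O = 0.2362 s.
Fraction remaining at end-expiration = e^(−Te/τ) = e^(−0.29/0.2362) = 0.2929 → 29.29%.

29.3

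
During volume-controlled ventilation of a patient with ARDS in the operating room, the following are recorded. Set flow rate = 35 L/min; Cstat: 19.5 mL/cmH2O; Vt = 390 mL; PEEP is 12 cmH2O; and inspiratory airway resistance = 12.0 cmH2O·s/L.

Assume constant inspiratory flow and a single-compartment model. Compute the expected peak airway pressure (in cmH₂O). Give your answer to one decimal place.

39.0

Flow: 35 L/min ÷ 60 = 0.5833 L/s.
Equation of motion (constant flow): PIP = Vt/C + R·V̇ + PEEP.
PIP = 390/19.5 + 12.0×0.5833 + 12 = 20.0 + 7.0 + 12 = 39.0 cmH2O.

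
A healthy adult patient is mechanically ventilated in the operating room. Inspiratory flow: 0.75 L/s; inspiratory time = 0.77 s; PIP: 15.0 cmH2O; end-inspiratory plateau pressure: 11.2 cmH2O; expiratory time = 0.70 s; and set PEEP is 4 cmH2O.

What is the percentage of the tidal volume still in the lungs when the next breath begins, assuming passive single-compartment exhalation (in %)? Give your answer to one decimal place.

17.9

Vt = flow × Ti = 0.75 L/s × 0.77 s × 1000 mL/L = 577.5 mL.
R = (PIP − Pplat)/V̇ = (15.0 − 11.2) / 0.75 = 3.8/0.75 = 5.067 cmH2O·s/L.
C = Vt/(Pplat − PEEP) = 577.5 / (11.2 − 4) = 577.5/7.2 = 80.208 mL/cmH2O.
τ = R × C = 5.067 × 0.08021 L/cmH2O = 0.4064 s.
Fraction remaining at end-expiration = e^(−Te/τ) = e^(−0.70/0.4064) = 0.1786 → 17.86%.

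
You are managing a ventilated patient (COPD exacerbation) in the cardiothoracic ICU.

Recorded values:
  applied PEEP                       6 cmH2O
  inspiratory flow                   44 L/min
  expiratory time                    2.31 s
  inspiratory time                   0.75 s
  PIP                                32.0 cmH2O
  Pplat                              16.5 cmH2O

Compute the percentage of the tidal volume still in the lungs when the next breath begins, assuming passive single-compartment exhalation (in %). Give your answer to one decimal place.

12.4

Flow: 44 L/min ÷ 60 = 0.7333 L/s.
Vt = flow × Ti = 0.7333 L/s × 0.75 s × 1000 mL/L = 549.98 mL.
R = (PIP − Pplat)/V̇ = (32.0 − 16.5) / 0.7333 = 15.5/0.7333 = 21.137 cmH2O·s/L.
C = Vt/(Pplat − PEEP) = 549.98 / (16.5 − 6) = 549.98/10.5 = 52.379 mL/cmH2O.
τ = R × C = 21.137 × 0.05238 L/cmH2O = 1.107 s.
Fraction remaining at end-expiration = e^(−Te/τ) = e^(−2.31/1.107) = 0.1241 → 12.41%.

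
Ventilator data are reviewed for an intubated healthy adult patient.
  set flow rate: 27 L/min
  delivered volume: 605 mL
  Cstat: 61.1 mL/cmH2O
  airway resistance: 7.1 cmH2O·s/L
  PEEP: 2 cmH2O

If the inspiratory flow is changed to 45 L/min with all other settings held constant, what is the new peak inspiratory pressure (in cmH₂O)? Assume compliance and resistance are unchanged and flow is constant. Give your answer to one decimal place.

Flow: 27 L/min ÷ 60 = 0.45 L/s.
New flow: 45 L/min ÷ 60 = 0.75 L/s.
PIP = Vt/C + R·V̇ + PEEP (constant-flow equation of motion).
Only the resistive term changes: ΔPIP = R × ΔV̇ = 7.1 × (0.75 − 0.45) = 7.1 × 0.3 = 2.13 cmH2O.
Original PIP = 605/61.1 + 7.1×0.45 + 2 = 15.097 cmH2O; new PIP = 15.097 + (2.13) = 17.227 cmH2O.

17.2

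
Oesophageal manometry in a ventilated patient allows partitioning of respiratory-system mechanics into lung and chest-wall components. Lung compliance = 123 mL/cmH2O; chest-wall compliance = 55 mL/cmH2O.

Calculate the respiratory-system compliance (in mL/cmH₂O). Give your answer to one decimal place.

Lung and chest wall are elastances in series: 1/Crs = 1/CL + 1/Ccw.
1/Crs = 1/123 + 1/55 = 0.02631.
Crs = 38.008 mL/cmH2O.

38.0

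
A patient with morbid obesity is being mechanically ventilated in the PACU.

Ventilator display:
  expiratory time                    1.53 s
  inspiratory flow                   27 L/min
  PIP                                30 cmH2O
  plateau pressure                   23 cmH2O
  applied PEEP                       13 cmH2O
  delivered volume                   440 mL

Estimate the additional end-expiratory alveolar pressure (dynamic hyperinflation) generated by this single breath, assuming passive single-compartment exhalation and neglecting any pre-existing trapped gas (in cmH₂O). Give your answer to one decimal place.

Flow: 27 L/min ÷ 60 = 0.45 L/s.
R = (PIP − Pplat)/V̇ = (30 − 23) / 0.45 = 7.0/0.45 = 15.556 cmH2O·s/L.
C = Vt/(Pplat − PEEP) = 440.0 / (23 − 13) = 440.0/10.0 = 44.0 mL/cmH2O.
τ = R × C = 15.556 × 0.044 L/cmH2O = 0.6845 s.
Fraction remaining = e^(−Te/τ) = e^(−1.53/0.6845) = 0.107; trapped volume = 440.0 × 0.107 = 47.08 mL.
Additional alveolar pressure from trapping ≈ V_trapped / C = 47.08 / 44.0 = 1.07 cmH2O.

1.1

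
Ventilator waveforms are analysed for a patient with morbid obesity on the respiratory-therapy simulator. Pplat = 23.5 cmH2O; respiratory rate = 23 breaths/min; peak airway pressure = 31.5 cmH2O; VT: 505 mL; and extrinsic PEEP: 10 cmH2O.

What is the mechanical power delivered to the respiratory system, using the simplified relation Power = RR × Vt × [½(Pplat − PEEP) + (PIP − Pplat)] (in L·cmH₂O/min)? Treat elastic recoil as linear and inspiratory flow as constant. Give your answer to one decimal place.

171.3

Per-breath work = Vt × [½(Pplat−PEEP) + (PIP−Pplat)] = 0.505 × [0.5×13.5 + 8.0] = 0.505 × 14.75 = 7.449 L·cmH2O.
Power = 23 × 7.449 = 171.33 L·cmH2O/min.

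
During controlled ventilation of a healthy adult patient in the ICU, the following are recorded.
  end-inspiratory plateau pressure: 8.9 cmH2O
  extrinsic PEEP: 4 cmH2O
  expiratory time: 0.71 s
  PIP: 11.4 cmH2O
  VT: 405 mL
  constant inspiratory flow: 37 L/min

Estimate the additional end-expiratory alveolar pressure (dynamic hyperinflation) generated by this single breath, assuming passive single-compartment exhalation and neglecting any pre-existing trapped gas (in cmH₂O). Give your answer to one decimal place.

Flow: 37 L/min ÷ 60 = 0.6167 L/s.
R = (PIP − Pplat)/V̇ = (11.4 − 8.9) / 0.6167 = 2.5/0.6167 = 4.054 cmH2O·s/L.
C = Vt/(Pplat − PEEP) = 405.0 / (8.9 − 4) = 405.0/4.9 = 82.653 mL/cmH2O.
τ = R × C = 4.054 × 0.08265 L/cmH2O = 0.3351 s.
Fraction remaining = e^(−Te/τ) = e^(−0.71/0.3351) = 0.1202; trapped volume = 405.0 × 0.1202 = 48.681 mL.
Additional alveolar pressure from trapping ≈ V_trapped / C = 48.681 / 82.653 = 0.589 cmH2O.

0.6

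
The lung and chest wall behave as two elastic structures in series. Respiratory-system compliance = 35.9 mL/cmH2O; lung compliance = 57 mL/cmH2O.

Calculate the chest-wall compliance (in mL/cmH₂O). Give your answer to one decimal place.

97.0

1/Ccw = 1/Crs − 1/CL.
1/Ccw = 1/35.9 − 1/57 = 0.01031.
Ccw = 96.993 mL/cmH2O.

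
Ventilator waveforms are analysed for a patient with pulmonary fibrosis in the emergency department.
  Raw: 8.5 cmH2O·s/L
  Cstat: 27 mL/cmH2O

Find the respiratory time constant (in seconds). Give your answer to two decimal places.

τ = R × C = 8.5 × 27 mL/cmH2O = 8.5 × 0.027 L/cmH2O = 0.2295 s.

0.23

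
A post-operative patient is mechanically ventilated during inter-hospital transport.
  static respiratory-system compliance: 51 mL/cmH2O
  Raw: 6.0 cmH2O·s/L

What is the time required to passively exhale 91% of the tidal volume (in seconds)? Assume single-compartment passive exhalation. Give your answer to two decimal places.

0.74

τ = R × C = 6.0 × 51 mL/cmH2O = 6.0 × 0.051 L/cmH2O = 0.306 s.
Exhaled fraction f = 1 − e^(−t/τ) → t = −τ·ln(1 − f) = −0.306·ln(0.09) = 0.7368 s.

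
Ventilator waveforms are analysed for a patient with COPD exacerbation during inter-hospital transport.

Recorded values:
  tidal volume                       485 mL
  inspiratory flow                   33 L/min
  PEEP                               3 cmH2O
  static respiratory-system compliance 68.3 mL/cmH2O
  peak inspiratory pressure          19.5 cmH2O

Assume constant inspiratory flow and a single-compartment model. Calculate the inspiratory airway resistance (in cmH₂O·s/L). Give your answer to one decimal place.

17.1

Flow: 33 L/min ÷ 60 = 0.55 L/s.
Equation of motion (constant flow): PIP = Vt/C + R·V̇ + PEEP.
R·V̇ = PIP − Vt/C − PEEP = 19.5 − 485/68.3 − 3 = 19.5 − 7.101 − 3 = 9.399 cmH2O.
R = 9.399 / 0.55 = 17.089 cmH2O·s/L.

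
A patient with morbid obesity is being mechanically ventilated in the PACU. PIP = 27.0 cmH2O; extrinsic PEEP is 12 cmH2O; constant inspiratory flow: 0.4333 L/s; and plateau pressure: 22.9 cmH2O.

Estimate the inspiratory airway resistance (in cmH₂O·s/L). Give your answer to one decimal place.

9.5

Raw = (PIP − Pplat) / flow = (27.0 − 22.9) / 0.4333 = 4.1 / 0.4333 = 9.462 cmH2O·s/L.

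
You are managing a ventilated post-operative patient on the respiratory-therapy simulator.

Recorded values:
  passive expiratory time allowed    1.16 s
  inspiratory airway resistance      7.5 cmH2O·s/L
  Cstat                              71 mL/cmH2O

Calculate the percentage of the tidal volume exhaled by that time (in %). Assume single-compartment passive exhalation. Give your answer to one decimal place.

88.7

τ = R × C = 7.5 × 71 mL/cmH2O = 7.5 × 0.071 L/cmH2O = 0.5325 s.
Passive exhalation: V(t)/V₀ = e^(−t/τ) = e^(−1.16/0.5325) = 0.1132.
Fraction exhaled = 1 − 0.1132 = 0.8868 → 88.68%.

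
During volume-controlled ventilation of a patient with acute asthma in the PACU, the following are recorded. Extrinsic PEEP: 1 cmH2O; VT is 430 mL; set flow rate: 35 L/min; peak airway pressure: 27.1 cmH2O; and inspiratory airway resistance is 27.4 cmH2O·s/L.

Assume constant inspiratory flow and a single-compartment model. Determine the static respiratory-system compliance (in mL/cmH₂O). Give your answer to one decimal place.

42.5

Flow: 35 L/min ÷ 60 = 0.5833 L/s.
Equation of motion (constant flow): PIP = Vt/C + R·V̇ + PEEP.
Vt/C = PIP − R·V̇ − PEEP = 27.1 − 27.4×0.5833 − 1 = 27.1 − 15.982 − 1 = 10.118 cmH2O.
C = Vt / 10.118 = 430 / 10.118 = 42.499 mL/cmH2O.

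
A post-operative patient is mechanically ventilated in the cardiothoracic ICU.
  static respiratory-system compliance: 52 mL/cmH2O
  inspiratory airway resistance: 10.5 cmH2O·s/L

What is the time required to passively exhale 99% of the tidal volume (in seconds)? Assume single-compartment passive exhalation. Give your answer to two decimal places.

2.51

τ = R × C = 10.5 × 52 mL/cmH2O = 10.5 × 0.052 L/cmH2O = 0.546 s.
Exhaled fraction f = 1 − e^(−t/τ) → t = −τ·ln(1 − f) = −0.546·ln(0.01) = 2.514 s.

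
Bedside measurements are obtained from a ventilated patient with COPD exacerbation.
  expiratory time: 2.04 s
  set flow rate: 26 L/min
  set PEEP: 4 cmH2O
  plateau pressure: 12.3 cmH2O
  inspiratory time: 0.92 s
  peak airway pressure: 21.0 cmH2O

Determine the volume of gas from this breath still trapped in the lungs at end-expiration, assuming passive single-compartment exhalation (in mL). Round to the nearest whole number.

Flow: 26 L/min ÷ 60 = 0.4333 L/s.
Vt = flow × Ti = 0.4333 L/s × 0.92 s × 1000 mL/L = 398.64 mL.
R = (PIP − Pplat)/V̇ = (21.0 − 12.3) / 0.4333 = 8.7/0.4333 = 20.078 cmH2O·s/L.
C = Vt/(Pplat − PEEP) = 398.64 / (12.3 − 4) = 398.64/8.3 = 48.029 mL/cmH2O.
τ = R × C = 20.078 × 0.04803 L/cmH2O = 0.9643 s.
Fraction remaining = e^(−Te/τ) = e^(−2.04/0.9643) = 0.1206.
Trapped volume = 398.64 × 0.1206 = 48.076 mL.

48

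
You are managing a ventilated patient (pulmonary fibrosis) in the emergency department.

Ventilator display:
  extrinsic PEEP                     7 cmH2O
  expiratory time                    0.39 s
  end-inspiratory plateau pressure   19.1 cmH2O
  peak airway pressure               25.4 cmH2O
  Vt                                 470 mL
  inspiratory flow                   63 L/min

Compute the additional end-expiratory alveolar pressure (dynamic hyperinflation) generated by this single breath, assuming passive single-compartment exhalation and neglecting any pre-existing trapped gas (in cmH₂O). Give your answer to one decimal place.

2.3

Flow: 63 L/min ÷ 60 = 1.05 L/s.
R = (PIP − Pplat)/V̇ = (25.4 − 19.1) / 1.05 = 6.3/1.05 = 6.0 cmH2O·s/L.
C = Vt/(Pplat − PEEP) = 470.0 / (19.1 − 7) = 470.0/12.1 = 38.843 mL/cmH2O.
τ = R × C = 6.0 × 0.03884 L/cmH2O = 0.233 s.
Fraction remaining = e^(−Te/τ) = e^(−0.39/0.233) = 0.1875; trapped volume = 470.0 × 0.1875 = 88.125 mL.
Additional alveolar pressure from trapping ≈ V_trapped / C = 88.125 / 38.843 = 2.269 cmH2O.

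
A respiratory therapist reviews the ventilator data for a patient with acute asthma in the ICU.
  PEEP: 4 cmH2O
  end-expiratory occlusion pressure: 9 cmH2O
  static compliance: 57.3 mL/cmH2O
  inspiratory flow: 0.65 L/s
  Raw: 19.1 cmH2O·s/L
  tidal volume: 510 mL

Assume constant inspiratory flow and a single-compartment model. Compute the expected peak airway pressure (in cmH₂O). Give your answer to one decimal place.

30.3

Total PEEP = 9 cmH2O (set 4 + intrinsic 5); this is the baseline alveolar pressure.
Equation of motion (constant flow): PIP = Vt/C + R·V̇ + PEEP.
PIP = 510/57.3 + 19.1×0.65 + 9 = 8.901 + 12.415 + 9 = 30.316 cmH2O.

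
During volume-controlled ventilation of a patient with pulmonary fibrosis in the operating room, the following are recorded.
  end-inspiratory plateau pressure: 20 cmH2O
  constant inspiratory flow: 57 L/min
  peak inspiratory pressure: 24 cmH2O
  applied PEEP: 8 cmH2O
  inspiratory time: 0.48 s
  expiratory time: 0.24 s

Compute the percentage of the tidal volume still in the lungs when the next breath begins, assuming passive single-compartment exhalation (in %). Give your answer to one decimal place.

22.3

Flow: 57 L/min ÷ 60 = 0.95 L/s.
Vt = flow × Ti = 0.95 L/s × 0.48 s × 1000 mL/L = 456.0 mL.
R = (PIP − Pplat)/V̇ = (24 − 20) / 0.95 = 4.0/0.95 = 4.211 cmH2O·s/L.
C = Vt/(Pplat − PEEP) = 456.0 / (20 − 8) = 456.0/12.0 = 38.0 mL/cmH2O.
τ = R × C = 4.211 × 0.038 L/cmH2O = 0.16 s.
Fraction remaining at end-expiration = e^(−Te/τ) = e^(−0.24/0.16) = 0.2231 → 22.31%.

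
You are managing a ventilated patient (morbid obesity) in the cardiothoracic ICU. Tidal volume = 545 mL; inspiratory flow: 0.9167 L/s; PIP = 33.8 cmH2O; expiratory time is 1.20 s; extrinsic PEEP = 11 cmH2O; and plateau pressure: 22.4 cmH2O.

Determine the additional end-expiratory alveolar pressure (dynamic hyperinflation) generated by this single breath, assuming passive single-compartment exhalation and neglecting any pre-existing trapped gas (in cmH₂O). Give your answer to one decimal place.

1.5

R = (PIP − Pplat)/V̇ = (33.8 − 22.4) / 0.9167 = 11.4/0.9167 = 12.436 cmH2O·s/L.
C = Vt/(Pplat − PEEP) = 545.0 / (22.4 − 11) = 545.0/11.4 = 47.807 mL/cmH2O.
τ = R × C = 12.436 × 0.04781 L/cmH2O = 0.5946 s.
Fraction remaining = e^(−Te/τ) = e^(−1.20/0.5946) = 0.1329; trapped volume = 545.0 × 0.1329 = 72.431 mL.
Additional alveolar pressure from trapping ≈ V_trapped / C = 72.431 / 47.807 = 1.515 cmH2O.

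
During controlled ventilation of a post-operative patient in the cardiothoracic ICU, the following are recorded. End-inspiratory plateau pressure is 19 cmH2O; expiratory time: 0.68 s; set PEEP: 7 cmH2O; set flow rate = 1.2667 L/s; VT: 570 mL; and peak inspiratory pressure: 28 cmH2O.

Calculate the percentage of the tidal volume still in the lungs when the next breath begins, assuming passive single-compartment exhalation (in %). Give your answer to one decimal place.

13.3

R = (PIP − Pplat)/V̇ = (28 − 19) / 1.2667 = 9.0/1.2667 = 7.105 cmH2O·s/L.
C = Vt/(Pplat − PEEP) = 570.0 / (19 − 7) = 570.0/12.0 = 47.5 mL/cmH2O.
τ = R × C = 7.105 × 0.0475 L/cmH2O = 0.3375 s.
Fraction remaining at end-expiration = e^(−Te/τ) = e^(−0.68/0.3375) = 0.1333 → 13.33%.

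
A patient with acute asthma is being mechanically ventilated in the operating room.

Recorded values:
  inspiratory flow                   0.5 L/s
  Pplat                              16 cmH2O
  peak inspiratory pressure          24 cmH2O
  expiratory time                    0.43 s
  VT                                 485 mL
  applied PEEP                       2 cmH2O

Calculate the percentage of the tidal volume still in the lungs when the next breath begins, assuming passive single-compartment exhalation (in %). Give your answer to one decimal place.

46.0

R = (PIP − Pplat)/V̇ = (24 − 16) / 0.5 = 8.0/0.5 = 16.0 cmH2O·s/L.
C = Vt/(Pplat − PEEP) = 485.0 / (16 − 2) = 485.0/14.0 = 34.643 mL/cmH2O.
τ = R × C = 16.0 × 0.03464 L/cmH2O = 0.5542 s.
Fraction remaining at end-expiration = e^(−Te/τ) = e^(−0.43/0.5542) = 0.4603 → 46.03%.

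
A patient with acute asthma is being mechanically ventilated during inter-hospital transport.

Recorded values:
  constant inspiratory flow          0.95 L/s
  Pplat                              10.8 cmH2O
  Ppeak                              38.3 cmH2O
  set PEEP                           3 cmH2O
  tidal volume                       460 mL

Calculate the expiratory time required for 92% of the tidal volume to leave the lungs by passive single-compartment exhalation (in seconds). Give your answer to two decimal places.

R = (PIP − Pplat)/V̇ = (38.3 − 10.8) / 0.95 = 27.5/0.95 = 28.947 cmH2O·s/L.
C = Vt/(Pplat − PEEP) = 460.0 / (10.8 − 3) = 460.0/7.8 = 58.974 mL/cmH2O.
τ = R × C = 28.947 × 0.05897 L/cmH2O = 1.707 s.
t = −τ·ln(1 − 0.92) = −1.707·ln(0.08) = 4.311 s.

4.31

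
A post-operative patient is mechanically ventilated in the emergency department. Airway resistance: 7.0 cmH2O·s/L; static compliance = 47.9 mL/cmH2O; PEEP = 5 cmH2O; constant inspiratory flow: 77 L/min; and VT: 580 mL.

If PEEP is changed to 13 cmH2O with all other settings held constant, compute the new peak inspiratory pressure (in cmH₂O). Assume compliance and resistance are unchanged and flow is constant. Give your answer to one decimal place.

Flow: 77 L/min ÷ 60 = 1.2833 L/s.
PIP = Vt/C + R·V̇ + PEEP (constant-flow equation of motion).
Only the baseline term changes: ΔPIP = ΔPEEP = 13 − 5 = 8.0 cmH2O.
Original PIP = 580/47.9 + 7.0×1.2833 + 5 = 26.092 cmH2O; new PIP = 26.092 + (8.0) = 34.092 cmH2O.

34.1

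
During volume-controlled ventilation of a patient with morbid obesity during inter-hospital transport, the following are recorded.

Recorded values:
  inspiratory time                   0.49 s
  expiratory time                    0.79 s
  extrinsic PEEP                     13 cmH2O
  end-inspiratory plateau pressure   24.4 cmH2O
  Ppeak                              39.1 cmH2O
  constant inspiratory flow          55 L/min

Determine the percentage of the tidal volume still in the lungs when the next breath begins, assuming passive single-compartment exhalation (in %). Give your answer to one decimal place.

Flow: 55 L/min ÷ 60 = 0.9167 L/s.
Vt = flow × Ti = 0.9167 L/s × 0.49 s × 1000 mL/L = 449.18 mL.
R = (PIP − Pplat)/V̇ = (39.1 − 24.4) / 0.9167 = 14.7/0.9167 = 16.036 cmH2O·s/L.
C = Vt/(Pplat − PEEP) = 449.18 / (24.4 − 13) = 449.18/11.4 = 39.402 mL/cmH2O.
τ = R × C = 16.036 × 0.0394 L/cmH2O = 0.6318 s.
Fraction remaining at end-expiration = e^(−Te/τ) = e^(−0.79/0.6318) = 0.2864 → 28.64%.

28.6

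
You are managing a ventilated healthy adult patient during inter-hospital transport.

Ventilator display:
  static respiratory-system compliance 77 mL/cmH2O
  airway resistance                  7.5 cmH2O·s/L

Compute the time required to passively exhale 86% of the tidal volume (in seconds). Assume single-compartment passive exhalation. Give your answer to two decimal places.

τ = R × C = 7.5 × 77 mL/cmH2O = 7.5 × 0.077 L/cmH2O = 0.5775 s.
Exhaled fraction f = 1 − e^(−t/τ) → t = −τ·ln(1 − f) = −0.5775·ln(0.14) = 1.135 s.

1.14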